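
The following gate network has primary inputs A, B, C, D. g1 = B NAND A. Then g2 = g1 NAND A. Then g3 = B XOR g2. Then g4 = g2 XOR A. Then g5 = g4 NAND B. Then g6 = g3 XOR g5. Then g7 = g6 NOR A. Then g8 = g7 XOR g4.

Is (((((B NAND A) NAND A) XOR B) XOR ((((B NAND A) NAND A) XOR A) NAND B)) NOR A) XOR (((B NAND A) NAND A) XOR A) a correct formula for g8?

g1 = B NAND A
g2 = g1 NAND A = (B NAND A) NAND A
g3 = B XOR g2 = B XOR ((B NAND A) NAND A)
g4 = g2 XOR A = ((B NAND A) NAND A) XOR A
g5 = g4 NAND B = (((B NAND A) NAND A) XOR A) NAND B
g6 = g3 XOR g5 = (B XOR ((B NAND A) NAND A)) XOR ((((B NAND A) NAND A) XOR A) NAND B)
g7 = g6 NOR A = ((B XOR ((B NAND A) NAND A)) XOR ((((B NAND A) NAND A) XOR A) NAND B)) NOR A
g8 = g7 XOR g4 = (((B XOR ((B NAND A) NAND A)) XOR ((((B NAND A) NAND A) XOR A) NAND B)) NOR A) XOR (((B NAND A) NAND A) XOR A)
At A=0, B=0, C=0, D=0: circuit gives 0, formula gives 0.
At A=1, B=0, C=0, D=0: circuit gives 1, formula gives 1.
Agrees on all 16 inputs.

Yes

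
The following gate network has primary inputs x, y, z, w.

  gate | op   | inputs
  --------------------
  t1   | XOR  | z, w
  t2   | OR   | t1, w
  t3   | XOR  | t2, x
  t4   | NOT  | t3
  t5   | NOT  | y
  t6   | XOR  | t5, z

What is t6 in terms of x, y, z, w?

t5 = NOT y
t6 = t5 XOR z = NOT y XOR z

NOT y XOR z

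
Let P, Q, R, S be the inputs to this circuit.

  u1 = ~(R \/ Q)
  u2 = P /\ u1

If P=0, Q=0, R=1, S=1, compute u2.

0

u1 = ~(1 \/ 0) = 0
u2 = 0 /\ 0 = 0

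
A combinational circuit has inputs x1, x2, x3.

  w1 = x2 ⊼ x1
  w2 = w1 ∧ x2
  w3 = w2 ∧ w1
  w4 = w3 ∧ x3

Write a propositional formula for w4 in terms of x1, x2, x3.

(((x2 ⊼ x1) ∧ x2) ∧ (x2 ⊼ x1)) ∧ x3

w1 = x2 ⊼ x1
w2 = w1 ∧ x2 = (x2 ⊼ x1) ∧ x2
w3 = w2 ∧ w1 = ((x2 ⊼ x1) ∧ x2) ∧ (x2 ⊼ x1)
w4 = w3 ∧ x3 = (((x2 ⊼ x1) ∧ x2) ∧ (x2 ⊼ x1)) ∧ x3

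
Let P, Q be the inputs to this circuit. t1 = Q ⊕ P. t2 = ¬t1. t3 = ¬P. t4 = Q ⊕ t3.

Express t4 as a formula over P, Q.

t3 = ¬P
t4 = Q ⊕ t3 = Q ⊕ ¬P

Q ⊕ ¬P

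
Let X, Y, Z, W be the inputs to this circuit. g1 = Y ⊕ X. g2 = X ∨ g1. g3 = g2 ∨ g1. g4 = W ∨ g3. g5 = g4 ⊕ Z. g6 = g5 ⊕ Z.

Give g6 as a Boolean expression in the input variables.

g1 = Y ⊕ X
g2 = X ∨ g1 = X ∨ (Y ⊕ X)
g3 = g2 ∨ g1 = (X ∨ (Y ⊕ X)) ∨ (Y ⊕ X)
g4 = W ∨ g3 = W ∨ ((X ∨ (Y ⊕ X)) ∨ (Y ⊕ X))
g5 = g4 ⊕ Z = (W ∨ ((X ∨ (Y ⊕ X)) ∨ (Y ⊕ X))) ⊕ Z
g6 = g5 ⊕ Z = ((W ∨ ((X ∨ (Y ⊕ X)) ∨ (Y ⊕ X))) ⊕ Z) ⊕ Z

((W ∨ ((X ∨ (Y ⊕ X)) ∨ (Y ⊕ X))) ⊕ Z) ⊕ Z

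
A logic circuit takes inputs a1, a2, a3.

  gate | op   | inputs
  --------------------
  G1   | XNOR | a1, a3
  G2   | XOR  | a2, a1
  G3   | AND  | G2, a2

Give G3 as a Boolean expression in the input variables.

G2 = a2 XOR a1
G3 = G2 AND a2 = (a2 XOR a1) AND a2

(a2 XOR a1) AND a2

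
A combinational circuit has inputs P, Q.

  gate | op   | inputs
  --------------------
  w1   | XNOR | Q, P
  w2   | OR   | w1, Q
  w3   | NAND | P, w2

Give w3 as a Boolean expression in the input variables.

w1 = Q XNOR P
w2 = w1 OR Q = (Q XNOR P) OR Q
w3 = P NAND w2 = P NAND ((Q XNOR P) OR Q)

P NAND ((Q XNOR P) OR Q)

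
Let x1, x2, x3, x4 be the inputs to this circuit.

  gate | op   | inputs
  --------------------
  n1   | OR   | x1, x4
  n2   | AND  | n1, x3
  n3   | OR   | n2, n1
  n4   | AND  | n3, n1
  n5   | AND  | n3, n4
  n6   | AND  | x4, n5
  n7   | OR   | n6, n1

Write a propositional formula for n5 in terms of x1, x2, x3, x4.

(((x1 OR x4) AND x3) OR (x1 OR x4)) AND ((((x1 OR x4) AND x3) OR (x1 OR x4)) AND (x1 OR x4))

n1 = x1 OR x4
n2 = n1 AND x3 = (x1 OR x4) AND x3
n3 = n2 OR n1 = ((x1 OR x4) AND x3) OR (x1 OR x4)
n4 = n3 AND n1 = (((x1 OR x4) AND x3) OR (x1 OR x4)) AND (x1 OR x4)
n5 = n3 AND n4 = (((x1 OR x4) AND x3) OR (x1 OR x4)) AND ((((x1 OR x4) AND x3) OR (x1 OR x4)) AND (x1 OR x4))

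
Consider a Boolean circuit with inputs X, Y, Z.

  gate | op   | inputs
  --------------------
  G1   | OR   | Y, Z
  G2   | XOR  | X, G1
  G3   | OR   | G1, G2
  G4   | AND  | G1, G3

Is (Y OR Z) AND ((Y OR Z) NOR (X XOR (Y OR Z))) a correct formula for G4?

G1 = Y OR Z
G2 = X XOR G1 = X XOR (Y OR Z)
G3 = G1 OR G2 = (Y OR Z) OR (X XOR (Y OR Z))
G4 = G1 AND G3 = (Y OR Z) AND ((Y OR Z) OR (X XOR (Y OR Z)))
At X=0, Y=0, Z=1: circuit gives 1, formula gives 0.

No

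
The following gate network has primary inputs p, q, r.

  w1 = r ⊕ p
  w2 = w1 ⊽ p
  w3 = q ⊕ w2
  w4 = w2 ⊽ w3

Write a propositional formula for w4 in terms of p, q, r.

w1 = r ⊕ p
w2 = w1 ⊽ p = (r ⊕ p) ⊽ p
w3 = q ⊕ w2 = q ⊕ ((r ⊕ p) ⊽ p)
w4 = w2 ⊽ w3 = ((r ⊕ p) ⊽ p) ⊽ (q ⊕ ((r ⊕ p) ⊽ p))

((r ⊕ p) ⊽ p) ⊽ (q ⊕ ((r ⊕ p) ⊽ p))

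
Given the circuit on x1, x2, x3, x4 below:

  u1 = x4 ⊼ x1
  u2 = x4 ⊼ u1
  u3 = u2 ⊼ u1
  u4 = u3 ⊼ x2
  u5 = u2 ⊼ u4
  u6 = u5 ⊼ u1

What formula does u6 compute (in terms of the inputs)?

((x4 ⊼ (x4 ⊼ x1)) ⊼ (((x4 ⊼ (x4 ⊼ x1)) ⊼ (x4 ⊼ x1)) ⊼ x2)) ⊼ (x4 ⊼ x1)

u1 = x4 ⊼ x1
u2 = x4 ⊼ u1 = x4 ⊼ (x4 ⊼ x1)
u3 = u2 ⊼ u1 = (x4 ⊼ (x4 ⊼ x1)) ⊼ (x4 ⊼ x1)
u4 = u3 ⊼ x2 = ((x4 ⊼ (x4 ⊼ x1)) ⊼ (x4 ⊼ x1)) ⊼ x2
u5 = u2 ⊼ u4 = (x4 ⊼ (x4 ⊼ x1)) ⊼ (((x4 ⊼ (x4 ⊼ x1)) ⊼ (x4 ⊼ x1)) ⊼ x2)
u6 = u5 ⊼ u1 = ((x4 ⊼ (x4 ⊼ x1)) ⊼ (((x4 ⊼ (x4 ⊼ x1)) ⊼ (x4 ⊼ x1)) ⊼ x2)) ⊼ (x4 ⊼ x1)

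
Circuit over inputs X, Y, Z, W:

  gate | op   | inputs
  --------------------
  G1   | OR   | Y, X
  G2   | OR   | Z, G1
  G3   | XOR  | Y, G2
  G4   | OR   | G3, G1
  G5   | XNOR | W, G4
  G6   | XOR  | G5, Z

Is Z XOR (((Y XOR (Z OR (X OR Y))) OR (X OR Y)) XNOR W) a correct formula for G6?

G1 = Y OR X
G2 = Z OR G1 = Z OR (Y OR X)
G3 = Y XOR G2 = Y XOR (Z OR (Y OR X))
G4 = G3 OR G1 = (Y XOR (Z OR (Y OR X))) OR (Y OR X)
G5 = W XNOR G4 = W XNOR ((Y XOR (Z OR (Y OR X))) OR (Y OR X))
G6 = G5 XOR Z = (W XNOR ((Y XOR (Z OR (Y OR X))) OR (Y OR X))) XOR Z
At X=0, Y=0, Z=0, W=1: circuit gives 0, formula gives 0.
At X=0, Y=0, Z=0, W=0: circuit gives 1, formula gives 1.
Agrees on all 16 inputs.

Yes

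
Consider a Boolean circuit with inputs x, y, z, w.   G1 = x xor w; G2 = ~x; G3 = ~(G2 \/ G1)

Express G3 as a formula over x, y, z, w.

~(~x \/ (x xor w))

G1 = x xor w
G2 = ~x
G3 = ~(G2 \/ G1) = ~(~x \/ (x xor w))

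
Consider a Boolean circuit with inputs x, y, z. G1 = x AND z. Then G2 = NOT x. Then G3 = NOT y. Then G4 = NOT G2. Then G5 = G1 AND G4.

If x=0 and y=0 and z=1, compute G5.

G1 = 0 AND 1 = 0
G2 = NOT 0 = 1
G4 = NOT 1 = 0
G5 = 0 AND 0 = 0

0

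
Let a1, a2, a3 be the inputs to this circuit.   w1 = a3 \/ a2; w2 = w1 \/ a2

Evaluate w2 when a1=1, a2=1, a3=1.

1

w1 = 1 \/ 1 = 1
w2 = 1 \/ 1 = 1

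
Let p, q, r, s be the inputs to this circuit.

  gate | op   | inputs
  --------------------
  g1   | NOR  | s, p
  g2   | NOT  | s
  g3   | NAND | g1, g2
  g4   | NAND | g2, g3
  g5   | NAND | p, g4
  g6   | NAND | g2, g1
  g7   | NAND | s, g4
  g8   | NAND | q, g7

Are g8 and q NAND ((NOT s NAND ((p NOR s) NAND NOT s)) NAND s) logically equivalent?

Yes

g1 = s NOR p
g2 = NOT s
g3 = g1 NAND g2 = (s NOR p) NAND NOT s
g4 = g2 NAND g3 = NOT s NAND ((s NOR p) NAND NOT s)
g7 = s NAND g4 = s NAND (NOT s NAND ((s NOR p) NAND NOT s))
g8 = q NAND g7 = q NAND (s NAND (NOT s NAND ((s NOR p) NAND NOT s)))
At p=0, q=1, r=0, s=0: circuit gives 0, formula gives 0.
At p=0, q=0, r=0, s=0: circuit gives 1, formula gives 1.
Agrees on all 16 inputs.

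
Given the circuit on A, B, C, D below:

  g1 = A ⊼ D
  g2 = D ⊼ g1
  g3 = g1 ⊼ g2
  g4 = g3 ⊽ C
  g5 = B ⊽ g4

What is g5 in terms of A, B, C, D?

B ⊽ (((A ⊼ D) ⊼ (D ⊼ (A ⊼ D))) ⊽ C)

g1 = A ⊼ D
g2 = D ⊼ g1 = D ⊼ (A ⊼ D)
g3 = g1 ⊼ g2 = (A ⊼ D) ⊼ (D ⊼ (A ⊼ D))
g4 = g3 ⊽ C = ((A ⊼ D) ⊼ (D ⊼ (A ⊼ D))) ⊽ C
g5 = B ⊽ g4 = B ⊽ (((A ⊼ D) ⊼ (D ⊼ (A ⊼ D))) ⊽ C)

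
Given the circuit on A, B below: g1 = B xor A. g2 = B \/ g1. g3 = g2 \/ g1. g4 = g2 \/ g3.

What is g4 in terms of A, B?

(B \/ (B xor A)) \/ ((B \/ (B xor A)) \/ (B xor A))

g1 = B xor A
g2 = B \/ g1 = B \/ (B xor A)
g3 = g2 \/ g1 = (B \/ (B xor A)) \/ (B xor A)
g4 = g2 \/ g3 = (B \/ (B xor A)) \/ ((B \/ (B xor A)) \/ (B xor A))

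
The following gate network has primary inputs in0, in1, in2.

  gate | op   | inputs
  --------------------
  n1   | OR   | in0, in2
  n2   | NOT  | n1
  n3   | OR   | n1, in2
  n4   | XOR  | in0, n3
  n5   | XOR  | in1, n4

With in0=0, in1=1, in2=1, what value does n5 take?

0

n1 = 0 OR 1 = 1
n3 = 1 OR 1 = 1
n4 = 0 XOR 1 = 1
n5 = 1 XOR 1 = 0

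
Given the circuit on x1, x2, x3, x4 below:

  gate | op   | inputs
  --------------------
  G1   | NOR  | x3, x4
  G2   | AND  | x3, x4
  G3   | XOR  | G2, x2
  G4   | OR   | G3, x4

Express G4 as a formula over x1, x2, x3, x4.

((x3 AND x4) XOR x2) OR x4

G2 = x3 AND x4
G3 = G2 XOR x2 = (x3 AND x4) XOR x2
G4 = G3 OR x4 = ((x3 AND x4) XOR x2) OR x4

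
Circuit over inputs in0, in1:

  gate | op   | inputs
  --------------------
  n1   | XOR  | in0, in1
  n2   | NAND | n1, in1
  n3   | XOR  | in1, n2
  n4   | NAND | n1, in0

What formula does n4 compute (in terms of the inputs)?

n1 = in0 XOR in1
n4 = n1 NAND in0 = (in0 XOR in1) NAND in0

(in0 XOR in1) NAND in0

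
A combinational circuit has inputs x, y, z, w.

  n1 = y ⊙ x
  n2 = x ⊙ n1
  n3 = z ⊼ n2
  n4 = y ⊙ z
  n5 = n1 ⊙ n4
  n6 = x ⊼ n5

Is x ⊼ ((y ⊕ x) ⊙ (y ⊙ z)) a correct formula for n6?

n1 = y ⊙ x
n4 = y ⊙ z
n5 = n1 ⊙ n4 = (y ⊙ x) ⊙ (y ⊙ z)
n6 = x ⊼ n5 = x ⊼ ((y ⊙ x) ⊙ (y ⊙ z))
At x=1, y=0, z=0, w=0: circuit gives 1, formula gives 0.

No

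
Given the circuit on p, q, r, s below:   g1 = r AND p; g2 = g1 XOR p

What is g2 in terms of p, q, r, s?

g1 = r AND p
g2 = g1 XOR p = (r AND p) XOR p

(r AND p) XOR p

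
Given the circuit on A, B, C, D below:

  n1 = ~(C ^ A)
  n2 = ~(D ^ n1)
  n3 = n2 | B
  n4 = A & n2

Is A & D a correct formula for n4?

No

n1 = ~(C ^ A)
n2 = ~(D ^ n1) = ~(D ^ (~(C ^ A)))
n4 = A & n2 = A & (~(D ^ (~(C ^ A))))
At A=1, B=0, C=0, D=0: circuit gives 1, formula gives 0.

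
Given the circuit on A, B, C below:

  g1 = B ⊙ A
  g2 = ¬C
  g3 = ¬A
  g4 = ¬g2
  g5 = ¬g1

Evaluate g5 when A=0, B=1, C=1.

g1 = 1 ⊙ 0 = 0
g5 = ¬0 = 1

1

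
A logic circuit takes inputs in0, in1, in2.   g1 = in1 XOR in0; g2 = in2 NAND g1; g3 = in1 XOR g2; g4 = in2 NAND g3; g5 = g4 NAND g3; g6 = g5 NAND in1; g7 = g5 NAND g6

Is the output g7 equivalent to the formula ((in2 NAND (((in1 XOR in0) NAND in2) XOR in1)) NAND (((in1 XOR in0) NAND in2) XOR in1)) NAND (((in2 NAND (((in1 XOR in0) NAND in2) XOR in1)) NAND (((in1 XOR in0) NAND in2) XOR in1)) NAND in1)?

g1 = in1 XOR in0
g2 = in2 NAND g1 = in2 NAND (in1 XOR in0)
g3 = in1 XOR g2 = in1 XOR (in2 NAND (in1 XOR in0))
g4 = in2 NAND g3 = in2 NAND (in1 XOR (in2 NAND (in1 XOR in0)))
g5 = g4 NAND g3 = (in2 NAND (in1 XOR (in2 NAND (in1 XOR in0)))) NAND (in1 XOR (in2 NAND (in1 XOR in0)))
g6 = g5 NAND in1 = ((in2 NAND (in1 XOR (in2 NAND (in1 XOR in0)))) NAND (in1 XOR (in2 NAND (in1 XOR in0)))) NAND in1
g7 = g5 NAND g6 = ((in2 NAND (in1 XOR (in2 NAND (in1 XOR in0)))) NAND (in1 XOR (in2 NAND (in1 XOR in0)))) NAND (((in2 NAND (in1 XOR (in2 NAND (in1 XOR in0)))) NAND (in1 XOR (in2 NAND (in1 XOR in0)))) NAND in1)
At in0=0, in1=0, in2=1: circuit gives 0, formula gives 0.
At in0=0, in1=0, in2=0: circuit gives 1, formula gives 1.
Agrees on all 8 inputs.

Yes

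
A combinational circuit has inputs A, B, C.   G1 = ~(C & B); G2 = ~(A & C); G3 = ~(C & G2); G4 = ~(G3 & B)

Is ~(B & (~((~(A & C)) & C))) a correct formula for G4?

Yes

G2 = ~(A & C)
G3 = ~(C & G2) = ~(C & (~(A & C)))
G4 = ~(G3 & B) = ~((~(C & (~(A & C)))) & B)
At A=0, B=1, C=0: circuit gives 0, formula gives 0.
At A=0, B=0, C=0: circuit gives 1, formula gives 1.
Agrees on all 8 inputs.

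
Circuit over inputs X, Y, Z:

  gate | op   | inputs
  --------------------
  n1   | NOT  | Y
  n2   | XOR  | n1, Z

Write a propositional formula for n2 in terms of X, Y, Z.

NOT Y XOR Z

n1 = NOT Y
n2 = n1 XOR Z = NOT Y XOR Z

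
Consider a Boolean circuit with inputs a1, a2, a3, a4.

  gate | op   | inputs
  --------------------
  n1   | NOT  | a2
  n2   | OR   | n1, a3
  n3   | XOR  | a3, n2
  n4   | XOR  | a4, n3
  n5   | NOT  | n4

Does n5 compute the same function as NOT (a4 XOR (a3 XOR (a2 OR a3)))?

n1 = NOT a2
n2 = n1 OR a3 = NOT a2 OR a3
n3 = a3 XOR n2 = a3 XOR (NOT a2 OR a3)
n4 = a4 XOR n3 = a4 XOR (a3 XOR (NOT a2 OR a3))
n5 = NOT n4 = NOT (a4 XOR (a3 XOR (NOT a2 OR a3)))
At a1=0, a2=0, a3=0, a4=0: circuit gives 0, formula gives 1.

No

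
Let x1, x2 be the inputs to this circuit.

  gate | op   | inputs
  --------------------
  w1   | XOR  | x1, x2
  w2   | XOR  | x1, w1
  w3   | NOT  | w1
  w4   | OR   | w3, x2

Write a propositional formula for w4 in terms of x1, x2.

NOT (x1 XOR x2) OR x2

w1 = x1 XOR x2
w3 = NOT w1 = NOT (x1 XOR x2)
w4 = w3 OR x2 = NOT (x1 XOR x2) OR x2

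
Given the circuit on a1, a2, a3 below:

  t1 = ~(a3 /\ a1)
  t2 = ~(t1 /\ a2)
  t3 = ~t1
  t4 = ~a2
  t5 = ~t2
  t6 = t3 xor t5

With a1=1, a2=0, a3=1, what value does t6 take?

1

t1 = ~(1 /\ 1) = 0
t2 = ~(0 /\ 0) = 1
t3 = ~0 = 1
t5 = ~1 = 0
t6 = 1 xor 0 = 1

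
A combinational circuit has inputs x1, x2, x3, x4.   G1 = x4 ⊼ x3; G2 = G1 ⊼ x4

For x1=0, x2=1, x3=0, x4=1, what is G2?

0

G1 = 1 ⊼ 0 = 1
G2 = 1 ⊼ 1 = 0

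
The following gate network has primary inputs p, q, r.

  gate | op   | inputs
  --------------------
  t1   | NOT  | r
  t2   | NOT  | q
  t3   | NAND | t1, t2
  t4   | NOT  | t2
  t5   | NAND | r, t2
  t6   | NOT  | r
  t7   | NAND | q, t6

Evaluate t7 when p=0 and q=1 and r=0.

t6 = NOT 0 = 1
t7 = 1 NAND 1 = 0

0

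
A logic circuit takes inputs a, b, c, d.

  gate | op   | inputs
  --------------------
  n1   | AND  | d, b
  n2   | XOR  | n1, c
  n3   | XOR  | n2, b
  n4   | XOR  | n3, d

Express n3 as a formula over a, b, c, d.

((d AND b) XOR c) XOR b

n1 = d AND b
n2 = n1 XOR c = (d AND b) XOR c
n3 = n2 XOR b = ((d AND b) XOR c) XOR b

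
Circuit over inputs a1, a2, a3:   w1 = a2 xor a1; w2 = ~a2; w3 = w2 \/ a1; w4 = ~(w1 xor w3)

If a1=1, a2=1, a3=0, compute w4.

0

w1 = 1 xor 1 = 0
w2 = ~1 = 0
w3 = 0 \/ 1 = 1
w4 = ~(0 xor 1) = 0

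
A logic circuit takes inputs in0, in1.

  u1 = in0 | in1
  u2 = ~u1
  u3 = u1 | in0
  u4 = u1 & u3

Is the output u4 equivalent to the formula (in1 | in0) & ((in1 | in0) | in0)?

u1 = in0 | in1
u3 = u1 | in0 = (in0 | in1) | in0
u4 = u1 & u3 = (in0 | in1) & ((in0 | in1) | in0)
At in0=0, in1=0: circuit gives 0, formula gives 0.
At in0=0, in1=1: circuit gives 1, formula gives 1.
Agrees on all 4 inputs.

Yes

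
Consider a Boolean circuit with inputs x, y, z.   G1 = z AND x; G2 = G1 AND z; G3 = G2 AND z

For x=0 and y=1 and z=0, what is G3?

0

G1 = 0 AND 0 = 0
G2 = 0 AND 0 = 0
G3 = 0 AND 0 = 0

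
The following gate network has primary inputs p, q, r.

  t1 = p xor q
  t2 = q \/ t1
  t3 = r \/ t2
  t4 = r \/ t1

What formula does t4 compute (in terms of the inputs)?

r \/ (p xor q)

t1 = p xor q
t4 = r \/ t1 = r \/ (p xor q)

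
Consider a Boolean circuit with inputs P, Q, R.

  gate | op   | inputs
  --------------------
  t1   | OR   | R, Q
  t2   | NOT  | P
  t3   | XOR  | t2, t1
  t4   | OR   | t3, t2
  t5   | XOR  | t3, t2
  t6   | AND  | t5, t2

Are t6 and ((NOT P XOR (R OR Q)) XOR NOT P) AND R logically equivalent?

t1 = R OR Q
t2 = NOT P
t3 = t2 XOR t1 = NOT P XOR (R OR Q)
t5 = t3 XOR t2 = (NOT P XOR (R OR Q)) XOR NOT P
t6 = t5 AND t2 = ((NOT P XOR (R OR Q)) XOR NOT P) AND NOT P
At P=0, Q=1, R=0: circuit gives 1, formula gives 0.

No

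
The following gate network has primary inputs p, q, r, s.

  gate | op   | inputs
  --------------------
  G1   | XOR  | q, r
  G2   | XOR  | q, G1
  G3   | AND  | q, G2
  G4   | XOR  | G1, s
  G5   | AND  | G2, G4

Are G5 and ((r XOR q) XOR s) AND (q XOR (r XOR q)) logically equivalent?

Yes

G1 = q XOR r
G2 = q XOR G1 = q XOR (q XOR r)
G4 = G1 XOR s = (q XOR r) XOR s
G5 = G2 AND G4 = (q XOR (q XOR r)) AND ((q XOR r) XOR s)
At p=0, q=0, r=0, s=0: circuit gives 0, formula gives 0.
At p=0, q=0, r=1, s=0: circuit gives 1, formula gives 1.
Agrees on all 16 inputs.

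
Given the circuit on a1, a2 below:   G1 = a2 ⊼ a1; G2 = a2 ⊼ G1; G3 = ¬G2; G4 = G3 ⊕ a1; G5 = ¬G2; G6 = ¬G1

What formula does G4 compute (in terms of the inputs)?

G1 = a2 ⊼ a1
G2 = a2 ⊼ G1 = a2 ⊼ (a2 ⊼ a1)
G3 = ¬G2 = ¬(a2 ⊼ (a2 ⊼ a1))
G4 = G3 ⊕ a1 = ¬(a2 ⊼ (a2 ⊼ a1)) ⊕ a1

¬(a2 ⊼ (a2 ⊼ a1)) ⊕ a1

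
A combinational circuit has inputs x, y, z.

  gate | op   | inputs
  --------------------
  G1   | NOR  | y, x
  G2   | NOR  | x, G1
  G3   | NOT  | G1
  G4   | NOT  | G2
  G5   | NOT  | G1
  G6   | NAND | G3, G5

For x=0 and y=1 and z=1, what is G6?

G1 = 1 NOR 0 = 0
G3 = NOT 0 = 1
G5 = NOT 0 = 1
G6 = 1 NAND 1 = 0

0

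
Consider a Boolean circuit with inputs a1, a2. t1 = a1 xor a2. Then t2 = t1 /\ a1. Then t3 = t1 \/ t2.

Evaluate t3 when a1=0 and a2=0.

t1 = 0 xor 0 = 0
t2 = 0 /\ 0 = 0
t3 = 0 \/ 0 = 0

0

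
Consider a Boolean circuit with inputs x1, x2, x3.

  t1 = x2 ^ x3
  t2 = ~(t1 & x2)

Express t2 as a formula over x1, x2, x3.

~((x2 ^ x3) & x2)

t1 = x2 ^ x3
t2 = ~(t1 & x2) = ~((x2 ^ x3) & x2)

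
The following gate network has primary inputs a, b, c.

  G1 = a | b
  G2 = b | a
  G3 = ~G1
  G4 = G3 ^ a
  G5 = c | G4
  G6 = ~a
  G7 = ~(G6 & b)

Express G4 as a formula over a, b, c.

G1 = a | b
G3 = ~G1 = ~(a | b)
G4 = G3 ^ a = ~(a | b) ^ a

~(a | b) ^ a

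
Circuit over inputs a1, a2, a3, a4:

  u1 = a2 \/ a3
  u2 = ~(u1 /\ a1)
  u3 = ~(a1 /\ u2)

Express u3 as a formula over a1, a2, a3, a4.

u1 = a2 \/ a3
u2 = ~(u1 /\ a1) = ~((a2 \/ a3) /\ a1)
u3 = ~(a1 /\ u2) = ~(a1 /\ (~((a2 \/ a3) /\ a1)))

~(a1 /\ (~((a2 \/ a3) /\ a1)))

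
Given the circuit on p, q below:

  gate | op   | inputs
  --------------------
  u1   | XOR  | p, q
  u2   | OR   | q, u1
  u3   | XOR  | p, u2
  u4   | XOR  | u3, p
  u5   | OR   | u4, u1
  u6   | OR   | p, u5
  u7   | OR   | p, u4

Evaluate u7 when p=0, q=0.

0

u1 = 0 XOR 0 = 0
u2 = 0 OR 0 = 0
u3 = 0 XOR 0 = 0
u4 = 0 XOR 0 = 0
u7 = 0 OR 0 = 0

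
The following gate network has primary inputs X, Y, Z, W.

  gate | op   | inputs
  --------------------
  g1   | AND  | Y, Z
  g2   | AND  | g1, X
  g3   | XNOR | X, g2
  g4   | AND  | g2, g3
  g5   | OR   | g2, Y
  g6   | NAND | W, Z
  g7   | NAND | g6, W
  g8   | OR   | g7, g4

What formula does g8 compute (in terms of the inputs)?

g1 = Y AND Z
g2 = g1 AND X = (Y AND Z) AND X
g3 = X XNOR g2 = X XNOR ((Y AND Z) AND X)
g4 = g2 AND g3 = ((Y AND Z) AND X) AND (X XNOR ((Y AND Z) AND X))
g6 = W NAND Z
g7 = g6 NAND W = (W NAND Z) NAND W
g8 = g7 OR g4 = ((W NAND Z) NAND W) OR (((Y AND Z) AND X) AND (X XNOR ((Y AND Z) AND X)))

((W NAND Z) NAND W) OR (((Y AND Z) AND X) AND (X XNOR ((Y AND Z) AND X)))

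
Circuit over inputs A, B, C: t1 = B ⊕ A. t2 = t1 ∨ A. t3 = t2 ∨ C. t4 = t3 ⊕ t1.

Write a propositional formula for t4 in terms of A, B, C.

t1 = B ⊕ A
t2 = t1 ∨ A = (B ⊕ A) ∨ A
t3 = t2 ∨ C = ((B ⊕ A) ∨ A) ∨ C
t4 = t3 ⊕ t1 = (((B ⊕ A) ∨ A) ∨ C) ⊕ (B ⊕ A)

(((B ⊕ A) ∨ A) ∨ C) ⊕ (B ⊕ A)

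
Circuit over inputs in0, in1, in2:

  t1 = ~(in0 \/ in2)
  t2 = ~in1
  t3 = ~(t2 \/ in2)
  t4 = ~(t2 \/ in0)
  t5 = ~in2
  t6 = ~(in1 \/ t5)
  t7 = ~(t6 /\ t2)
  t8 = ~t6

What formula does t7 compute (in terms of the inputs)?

~((~(in1 \/ ~in2)) /\ ~in1)

t2 = ~in1
t5 = ~in2
t6 = ~(in1 \/ t5) = ~(in1 \/ ~in2)
t7 = ~(t6 /\ t2) = ~((~(in1 \/ ~in2)) /\ ~in1)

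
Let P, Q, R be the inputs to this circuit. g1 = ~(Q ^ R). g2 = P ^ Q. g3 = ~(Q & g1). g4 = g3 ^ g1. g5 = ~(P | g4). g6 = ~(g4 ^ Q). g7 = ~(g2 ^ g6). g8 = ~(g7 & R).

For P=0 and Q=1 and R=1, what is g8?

g1 = ~(1 ^ 1) = 1
g2 = 0 ^ 1 = 1
g3 = ~(1 & 1) = 0
g4 = 0 ^ 1 = 1
g6 = ~(1 ^ 1) = 1
g7 = ~(1 ^ 1) = 1
g8 = ~(1 & 1) = 0

0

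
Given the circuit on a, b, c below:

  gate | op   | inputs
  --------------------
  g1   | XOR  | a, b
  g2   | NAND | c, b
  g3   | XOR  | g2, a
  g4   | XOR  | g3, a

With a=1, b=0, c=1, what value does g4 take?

g2 = 1 NAND 0 = 1
g3 = 1 XOR 1 = 0
g4 = 0 XOR 1 = 1

1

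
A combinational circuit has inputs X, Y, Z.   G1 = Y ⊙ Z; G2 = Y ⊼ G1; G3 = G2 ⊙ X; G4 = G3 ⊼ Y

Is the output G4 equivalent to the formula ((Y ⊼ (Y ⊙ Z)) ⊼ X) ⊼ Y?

G1 = Y ⊙ Z
G2 = Y ⊼ G1 = Y ⊼ (Y ⊙ Z)
G3 = G2 ⊙ X = (Y ⊼ (Y ⊙ Z)) ⊙ X
G4 = G3 ⊼ Y = ((Y ⊼ (Y ⊙ Z)) ⊙ X) ⊼ Y
At X=0, Y=1, Z=0: circuit gives 1, formula gives 0.

No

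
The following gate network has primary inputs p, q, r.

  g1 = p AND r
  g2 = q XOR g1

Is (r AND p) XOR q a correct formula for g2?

Yes

g1 = p AND r
g2 = q XOR g1 = q XOR (p AND r)
At p=0, q=0, r=0: circuit gives 0, formula gives 0.
At p=0, q=1, r=0: circuit gives 1, formula gives 1.
Agrees on all 8 inputs.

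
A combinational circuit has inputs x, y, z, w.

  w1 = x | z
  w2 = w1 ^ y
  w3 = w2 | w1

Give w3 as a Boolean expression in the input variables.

((x | z) ^ y) | (x | z)

w1 = x | z
w2 = w1 ^ y = (x | z) ^ y
w3 = w2 | w1 = ((x | z) ^ y) | (x | z)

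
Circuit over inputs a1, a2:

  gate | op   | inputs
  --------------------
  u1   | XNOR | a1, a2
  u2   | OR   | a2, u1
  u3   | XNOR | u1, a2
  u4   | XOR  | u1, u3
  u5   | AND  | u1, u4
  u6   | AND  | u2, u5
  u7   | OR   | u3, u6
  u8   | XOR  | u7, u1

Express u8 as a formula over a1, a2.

(((a1 XNOR a2) XNOR a2) OR ((a2 OR (a1 XNOR a2)) AND ((a1 XNOR a2) AND ((a1 XNOR a2) XOR ((a1 XNOR a2) XNOR a2))))) XOR (a1 XNOR a2)

u1 = a1 XNOR a2
u2 = a2 OR u1 = a2 OR (a1 XNOR a2)
u3 = u1 XNOR a2 = (a1 XNOR a2) XNOR a2
u4 = u1 XOR u3 = (a1 XNOR a2) XOR ((a1 XNOR a2) XNOR a2)
u5 = u1 AND u4 = (a1 XNOR a2) AND ((a1 XNOR a2) XOR ((a1 XNOR a2) XNOR a2))
u6 = u2 AND u5 = (a2 OR (a1 XNOR a2)) AND ((a1 XNOR a2) AND ((a1 XNOR a2) XOR ((a1 XNOR a2) XNOR a2)))
u7 = u3 OR u6 = ((a1 XNOR a2) XNOR a2) OR ((a2 OR (a1 XNOR a2)) AND ((a1 XNOR a2) AND ((a1 XNOR a2) XOR ((a1 XNOR a2) XNOR a2))))
u8 = u7 XOR u1 = (((a1 XNOR a2) XNOR a2) OR ((a2 OR (a1 XNOR a2)) AND ((a1 XNOR a2) AND ((a1 XNOR a2) XOR ((a1 XNOR a2) XNOR a2))))) XOR (a1 XNOR a2)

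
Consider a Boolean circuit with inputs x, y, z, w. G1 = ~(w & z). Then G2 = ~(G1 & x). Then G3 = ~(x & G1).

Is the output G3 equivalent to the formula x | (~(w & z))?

No

G1 = ~(w & z)
G3 = ~(x & G1) = ~(x & (~(w & z)))
At x=0, y=0, z=1, w=1: circuit gives 1, formula gives 0.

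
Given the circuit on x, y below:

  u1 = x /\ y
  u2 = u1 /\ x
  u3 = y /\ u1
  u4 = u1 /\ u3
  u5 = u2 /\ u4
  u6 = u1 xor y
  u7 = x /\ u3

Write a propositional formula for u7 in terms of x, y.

u1 = x /\ y
u3 = y /\ u1 = y /\ (x /\ y)
u7 = x /\ u3 = x /\ (y /\ (x /\ y))

x /\ (y /\ (x /\ y))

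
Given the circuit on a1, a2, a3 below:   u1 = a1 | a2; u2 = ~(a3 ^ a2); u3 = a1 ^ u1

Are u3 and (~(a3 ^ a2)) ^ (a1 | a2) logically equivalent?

No

u1 = a1 | a2
u3 = a1 ^ u1 = a1 ^ (a1 | a2)
At a1=0, a2=0, a3=0: circuit gives 0, formula gives 1.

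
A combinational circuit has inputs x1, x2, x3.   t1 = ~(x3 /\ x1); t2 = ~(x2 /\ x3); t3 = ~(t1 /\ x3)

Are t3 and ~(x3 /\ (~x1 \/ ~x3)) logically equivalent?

t1 = ~(x3 /\ x1)
t3 = ~(t1 /\ x3) = ~((~(x3 /\ x1)) /\ x3)
At x1=0, x2=0, x3=1: circuit gives 0, formula gives 0.
At x1=0, x2=0, x3=0: circuit gives 1, formula gives 1.
Agrees on all 8 inputs.

Yes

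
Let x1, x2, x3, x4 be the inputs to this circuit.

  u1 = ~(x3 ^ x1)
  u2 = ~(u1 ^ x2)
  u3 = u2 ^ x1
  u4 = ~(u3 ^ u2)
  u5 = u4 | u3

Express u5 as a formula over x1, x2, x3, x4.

u1 = ~(x3 ^ x1)
u2 = ~(u1 ^ x2) = ~((~(x3 ^ x1)) ^ x2)
u3 = u2 ^ x1 = (~((~(x3 ^ x1)) ^ x2)) ^ x1
u4 = ~(u3 ^ u2) = ~(((~((~(x3 ^ x1)) ^ x2)) ^ x1) ^ (~((~(x3 ^ x1)) ^ x2)))
u5 = u4 | u3 = (~(((~((~(x3 ^ x1)) ^ x2)) ^ x1) ^ (~((~(x3 ^ x1)) ^ x2)))) | ((~((~(x3 ^ x1)) ^ x2)) ^ x1)

(~(((~((~(x3 ^ x1)) ^ x2)) ^ x1) ^ (~((~(x3 ^ x1)) ^ x2)))) | ((~((~(x3 ^ x1)) ^ x2)) ^ x1)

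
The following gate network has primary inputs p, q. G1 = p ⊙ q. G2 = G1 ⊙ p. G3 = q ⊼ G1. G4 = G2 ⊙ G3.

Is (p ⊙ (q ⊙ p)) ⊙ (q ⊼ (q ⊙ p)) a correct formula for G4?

G1 = p ⊙ q
G2 = G1 ⊙ p = (p ⊙ q) ⊙ p
G3 = q ⊼ G1 = q ⊼ (p ⊙ q)
G4 = G2 ⊙ G3 = ((p ⊙ q) ⊙ p) ⊙ (q ⊼ (p ⊙ q))
At p=0, q=0: circuit gives 0, formula gives 0.
At p=0, q=1: circuit gives 1, formula gives 1.
Agrees on all 4 inputs.

Yes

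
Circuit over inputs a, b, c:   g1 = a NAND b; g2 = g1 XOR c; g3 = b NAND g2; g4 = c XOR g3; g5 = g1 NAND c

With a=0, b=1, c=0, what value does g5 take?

1

g1 = 0 NAND 1 = 1
g5 = 1 NAND 0 = 1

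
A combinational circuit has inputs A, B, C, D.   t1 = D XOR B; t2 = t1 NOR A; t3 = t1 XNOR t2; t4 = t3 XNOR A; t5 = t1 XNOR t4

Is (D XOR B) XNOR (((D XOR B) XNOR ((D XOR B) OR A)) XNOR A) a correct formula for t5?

No

t1 = D XOR B
t2 = t1 NOR A = (D XOR B) NOR A
t3 = t1 XNOR t2 = (D XOR B) XNOR ((D XOR B) NOR A)
t4 = t3 XNOR A = ((D XOR B) XNOR ((D XOR B) NOR A)) XNOR A
t5 = t1 XNOR t4 = (D XOR B) XNOR (((D XOR B) XNOR ((D XOR B) NOR A)) XNOR A)
At A=0, B=0, C=0, D=0: circuit gives 0, formula gives 1.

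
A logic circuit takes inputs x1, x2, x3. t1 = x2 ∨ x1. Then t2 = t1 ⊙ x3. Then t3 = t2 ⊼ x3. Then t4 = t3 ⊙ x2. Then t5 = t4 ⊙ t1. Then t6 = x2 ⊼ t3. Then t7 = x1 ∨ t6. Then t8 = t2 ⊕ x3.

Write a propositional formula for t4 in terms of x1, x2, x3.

(((x2 ∨ x1) ⊙ x3) ⊼ x3) ⊙ x2

t1 = x2 ∨ x1
t2 = t1 ⊙ x3 = (x2 ∨ x1) ⊙ x3
t3 = t2 ⊼ x3 = ((x2 ∨ x1) ⊙ x3) ⊼ x3
t4 = t3 ⊙ x2 = (((x2 ∨ x1) ⊙ x3) ⊼ x3) ⊙ x2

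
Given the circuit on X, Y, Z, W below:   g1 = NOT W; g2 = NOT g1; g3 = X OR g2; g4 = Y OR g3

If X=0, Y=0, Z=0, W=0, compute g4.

g1 = NOT 0 = 1
g2 = NOT 1 = 0
g3 = 0 OR 0 = 0
g4 = 0 OR 0 = 0

0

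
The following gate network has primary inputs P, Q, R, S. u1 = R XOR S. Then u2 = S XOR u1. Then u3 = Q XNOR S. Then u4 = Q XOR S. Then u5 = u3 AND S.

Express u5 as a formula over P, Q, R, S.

(Q XNOR S) AND S

u3 = Q XNOR S
u5 = u3 AND S = (Q XNOR S) AND S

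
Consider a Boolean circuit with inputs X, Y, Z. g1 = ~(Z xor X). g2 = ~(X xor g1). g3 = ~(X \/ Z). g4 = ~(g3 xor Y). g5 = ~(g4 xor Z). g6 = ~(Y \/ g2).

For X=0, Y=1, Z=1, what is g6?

g1 = ~(1 xor 0) = 0
g2 = ~(0 xor 0) = 1
g6 = ~(1 \/ 1) = 0

0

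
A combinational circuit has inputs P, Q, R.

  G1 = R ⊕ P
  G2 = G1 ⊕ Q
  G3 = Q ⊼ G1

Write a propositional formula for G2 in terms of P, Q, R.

(R ⊕ P) ⊕ Q

G1 = R ⊕ P
G2 = G1 ⊕ Q = (R ⊕ P) ⊕ Q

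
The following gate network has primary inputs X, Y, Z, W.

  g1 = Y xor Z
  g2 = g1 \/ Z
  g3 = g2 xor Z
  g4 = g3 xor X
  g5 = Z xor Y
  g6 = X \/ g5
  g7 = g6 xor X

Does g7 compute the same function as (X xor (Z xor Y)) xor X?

No

g5 = Z xor Y
g6 = X \/ g5 = X \/ (Z xor Y)
g7 = g6 xor X = (X \/ (Z xor Y)) xor X
At X=1, Y=0, Z=1, W=0: circuit gives 0, formula gives 1.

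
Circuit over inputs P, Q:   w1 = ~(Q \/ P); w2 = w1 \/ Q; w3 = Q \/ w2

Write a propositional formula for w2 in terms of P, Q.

(~(Q \/ P)) \/ Q

w1 = ~(Q \/ P)
w2 = w1 \/ Q = (~(Q \/ P)) \/ Q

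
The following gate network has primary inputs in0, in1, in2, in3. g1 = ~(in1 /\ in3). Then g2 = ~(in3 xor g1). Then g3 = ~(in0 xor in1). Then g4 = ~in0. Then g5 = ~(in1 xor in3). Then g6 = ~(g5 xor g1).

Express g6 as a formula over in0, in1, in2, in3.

~((~(in1 xor in3)) xor (~(in1 /\ in3)))

g1 = ~(in1 /\ in3)
g5 = ~(in1 xor in3)
g6 = ~(g5 xor g1) = ~((~(in1 xor in3)) xor (~(in1 /\ in3)))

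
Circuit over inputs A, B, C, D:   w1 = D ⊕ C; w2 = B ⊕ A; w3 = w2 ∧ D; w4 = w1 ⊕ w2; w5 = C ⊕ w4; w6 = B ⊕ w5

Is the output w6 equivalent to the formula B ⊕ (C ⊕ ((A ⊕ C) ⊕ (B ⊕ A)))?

w1 = D ⊕ C
w2 = B ⊕ A
w4 = w1 ⊕ w2 = (D ⊕ C) ⊕ (B ⊕ A)
w5 = C ⊕ w4 = C ⊕ ((D ⊕ C) ⊕ (B ⊕ A))
w6 = B ⊕ w5 = B ⊕ (C ⊕ ((D ⊕ C) ⊕ (B ⊕ A)))
At A=0, B=0, C=0, D=1: circuit gives 1, formula gives 0.

No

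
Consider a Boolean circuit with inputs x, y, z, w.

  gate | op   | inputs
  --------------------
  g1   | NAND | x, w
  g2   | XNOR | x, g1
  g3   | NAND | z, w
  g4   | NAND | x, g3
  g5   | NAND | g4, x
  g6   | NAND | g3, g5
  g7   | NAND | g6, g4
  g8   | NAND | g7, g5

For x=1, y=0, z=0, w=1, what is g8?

0

g3 = 0 NAND 1 = 1
g4 = 1 NAND 1 = 0
g5 = 0 NAND 1 = 1
g6 = 1 NAND 1 = 0
g7 = 0 NAND 0 = 1
g8 = 1 NAND 1 = 0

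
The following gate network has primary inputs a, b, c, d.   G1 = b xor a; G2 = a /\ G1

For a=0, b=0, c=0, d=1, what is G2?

G1 = 0 xor 0 = 0
G2 = 0 /\ 0 = 0

0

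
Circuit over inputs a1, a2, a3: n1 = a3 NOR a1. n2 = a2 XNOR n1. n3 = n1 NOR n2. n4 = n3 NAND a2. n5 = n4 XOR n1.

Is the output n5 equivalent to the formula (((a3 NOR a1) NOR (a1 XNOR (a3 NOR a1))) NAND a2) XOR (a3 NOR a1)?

n1 = a3 NOR a1
n2 = a2 XNOR n1 = a2 XNOR (a3 NOR a1)
n3 = n1 NOR n2 = (a3 NOR a1) NOR (a2 XNOR (a3 NOR a1))
n4 = n3 NAND a2 = ((a3 NOR a1) NOR (a2 XNOR (a3 NOR a1))) NAND a2
n5 = n4 XOR n1 = (((a3 NOR a1) NOR (a2 XNOR (a3 NOR a1))) NAND a2) XOR (a3 NOR a1)
At a1=0, a2=1, a3=1: circuit gives 0, formula gives 1.

No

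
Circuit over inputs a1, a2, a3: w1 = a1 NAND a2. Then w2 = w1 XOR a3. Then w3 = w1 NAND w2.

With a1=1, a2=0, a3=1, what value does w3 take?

1

w1 = 1 NAND 0 = 1
w2 = 1 XOR 1 = 0
w3 = 1 NAND 0 = 1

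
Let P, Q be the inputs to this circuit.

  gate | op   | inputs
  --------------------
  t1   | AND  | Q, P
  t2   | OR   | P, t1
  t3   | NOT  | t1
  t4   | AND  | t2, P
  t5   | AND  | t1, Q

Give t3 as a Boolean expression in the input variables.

NOT (Q AND P)

t1 = Q AND P
t3 = NOT t1 = NOT (Q AND P)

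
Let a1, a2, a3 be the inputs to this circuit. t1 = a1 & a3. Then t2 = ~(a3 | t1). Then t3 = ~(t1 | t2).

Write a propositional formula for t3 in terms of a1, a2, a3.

t1 = a1 & a3
t2 = ~(a3 | t1) = ~(a3 | (a1 & a3))
t3 = ~(t1 | t2) = ~((a1 & a3) | (~(a3 | (a1 & a3))))

~((a1 & a3) | (~(a3 | (a1 & a3))))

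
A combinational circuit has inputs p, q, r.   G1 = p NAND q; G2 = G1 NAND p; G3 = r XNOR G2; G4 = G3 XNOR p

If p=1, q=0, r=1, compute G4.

0

G1 = 1 NAND 0 = 1
G2 = 1 NAND 1 = 0
G3 = 1 XNOR 0 = 0
G4 = 0 XNOR 1 = 0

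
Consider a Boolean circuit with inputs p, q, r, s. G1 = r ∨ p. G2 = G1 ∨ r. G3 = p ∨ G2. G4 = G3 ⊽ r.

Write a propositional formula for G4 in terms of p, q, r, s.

G1 = r ∨ p
G2 = G1 ∨ r = (r ∨ p) ∨ r
G3 = p ∨ G2 = p ∨ ((r ∨ p) ∨ r)
G4 = G3 ⊽ r = (p ∨ ((r ∨ p) ∨ r)) ⊽ r

(p ∨ ((r ∨ p) ∨ r)) ⊽ r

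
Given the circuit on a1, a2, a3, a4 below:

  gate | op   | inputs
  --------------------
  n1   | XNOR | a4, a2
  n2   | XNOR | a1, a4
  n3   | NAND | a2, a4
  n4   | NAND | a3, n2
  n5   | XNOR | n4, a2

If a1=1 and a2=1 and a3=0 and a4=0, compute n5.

1

n2 = 1 XNOR 0 = 0
n4 = 0 NAND 0 = 1
n5 = 1 XNOR 1 = 1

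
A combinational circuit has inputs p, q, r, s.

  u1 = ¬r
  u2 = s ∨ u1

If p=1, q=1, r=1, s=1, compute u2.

1

u1 = ¬1 = 0
u2 = 1 ∨ 0 = 1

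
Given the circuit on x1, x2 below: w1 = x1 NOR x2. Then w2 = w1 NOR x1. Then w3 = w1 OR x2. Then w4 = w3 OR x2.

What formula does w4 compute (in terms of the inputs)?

w1 = x1 NOR x2
w3 = w1 OR x2 = (x1 NOR x2) OR x2
w4 = w3 OR x2 = ((x1 NOR x2) OR x2) OR x2

((x1 NOR x2) OR x2) OR x2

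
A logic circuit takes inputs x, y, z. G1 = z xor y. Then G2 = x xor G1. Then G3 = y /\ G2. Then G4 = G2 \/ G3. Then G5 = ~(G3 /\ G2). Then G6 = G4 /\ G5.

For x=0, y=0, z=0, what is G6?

G1 = 0 xor 0 = 0
G2 = 0 xor 0 = 0
G3 = 0 /\ 0 = 0
G4 = 0 \/ 0 = 0
G5 = ~(0 /\ 0) = 1
G6 = 0 /\ 1 = 0

0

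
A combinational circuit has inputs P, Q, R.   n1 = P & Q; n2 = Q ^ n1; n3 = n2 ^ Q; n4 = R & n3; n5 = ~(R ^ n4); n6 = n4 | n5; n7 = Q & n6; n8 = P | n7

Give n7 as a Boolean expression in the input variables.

Q & ((R & ((Q ^ (P & Q)) ^ Q)) | (~(R ^ (R & ((Q ^ (P & Q)) ^ Q)))))

n1 = P & Q
n2 = Q ^ n1 = Q ^ (P & Q)
n3 = n2 ^ Q = (Q ^ (P & Q)) ^ Q
n4 = R & n3 = R & ((Q ^ (P & Q)) ^ Q)
n5 = ~(R ^ n4) = ~(R ^ (R & ((Q ^ (P & Q)) ^ Q)))
n6 = n4 | n5 = (R & ((Q ^ (P & Q)) ^ Q)) | (~(R ^ (R & ((Q ^ (P & Q)) ^ Q))))
n7 = Q & n6 = Q & ((R & ((Q ^ (P & Q)) ^ Q)) | (~(R ^ (R & ((Q ^ (P & Q)) ^ Q)))))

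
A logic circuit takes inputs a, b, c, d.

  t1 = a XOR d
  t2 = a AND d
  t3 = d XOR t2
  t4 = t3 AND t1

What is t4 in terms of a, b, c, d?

t1 = a XOR d
t2 = a AND d
t3 = d XOR t2 = d XOR (a AND d)
t4 = t3 AND t1 = (d XOR (a AND d)) AND (a XOR d)

(d XOR (a AND d)) AND (a XOR d)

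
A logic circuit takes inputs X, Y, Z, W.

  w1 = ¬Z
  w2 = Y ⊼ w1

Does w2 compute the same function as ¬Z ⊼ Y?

w1 = ¬Z
w2 = Y ⊼ w1 = Y ⊼ ¬Z
At X=0, Y=1, Z=0, W=0: circuit gives 0, formula gives 0.
At X=0, Y=0, Z=0, W=0: circuit gives 1, formula gives 1.
Agrees on all 16 inputs.

Yes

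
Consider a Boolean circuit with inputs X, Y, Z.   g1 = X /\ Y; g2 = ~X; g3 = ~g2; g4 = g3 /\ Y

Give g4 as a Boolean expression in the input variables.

~~X /\ Y

g2 = ~X
g3 = ~g2 = ~~X
g4 = g3 /\ Y = ~~X /\ Y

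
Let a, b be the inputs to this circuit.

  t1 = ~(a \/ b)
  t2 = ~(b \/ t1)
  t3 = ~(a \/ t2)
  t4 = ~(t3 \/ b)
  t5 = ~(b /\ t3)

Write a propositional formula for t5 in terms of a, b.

t1 = ~(a \/ b)
t2 = ~(b \/ t1) = ~(b \/ (~(a \/ b)))
t3 = ~(a \/ t2) = ~(a \/ (~(b \/ (~(a \/ b)))))
t5 = ~(b /\ t3) = ~(b /\ (~(a \/ (~(b \/ (~(a \/ b)))))))

~(b /\ (~(a \/ (~(b \/ (~(a \/ b)))))))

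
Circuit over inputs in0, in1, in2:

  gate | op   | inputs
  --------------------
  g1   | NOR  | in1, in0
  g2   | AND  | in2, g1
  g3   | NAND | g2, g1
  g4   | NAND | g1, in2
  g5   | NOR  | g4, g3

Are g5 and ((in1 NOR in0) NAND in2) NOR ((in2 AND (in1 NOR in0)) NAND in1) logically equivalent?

g1 = in1 NOR in0
g2 = in2 AND g1 = in2 AND (in1 NOR in0)
g3 = g2 NAND g1 = (in2 AND (in1 NOR in0)) NAND (in1 NOR in0)
g4 = g1 NAND in2 = (in1 NOR in0) NAND in2
g5 = g4 NOR g3 = ((in1 NOR in0) NAND in2) NOR ((in2 AND (in1 NOR in0)) NAND (in1 NOR in0))
At in0=0, in1=0, in2=1: circuit gives 1, formula gives 0.

No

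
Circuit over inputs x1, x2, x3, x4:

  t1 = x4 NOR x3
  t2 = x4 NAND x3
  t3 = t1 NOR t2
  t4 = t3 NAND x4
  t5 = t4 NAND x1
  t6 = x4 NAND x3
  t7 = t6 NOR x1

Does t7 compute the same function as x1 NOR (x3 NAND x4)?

Yes

t6 = x4 NAND x3
t7 = t6 NOR x1 = (x4 NAND x3) NOR x1
At x1=0, x2=0, x3=0, x4=0: circuit gives 0, formula gives 0.
At x1=0, x2=0, x3=1, x4=1: circuit gives 1, formula gives 1.
Agrees on all 16 inputs.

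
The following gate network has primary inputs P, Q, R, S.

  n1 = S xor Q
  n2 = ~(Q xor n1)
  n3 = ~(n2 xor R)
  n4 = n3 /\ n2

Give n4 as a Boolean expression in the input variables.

n1 = S xor Q
n2 = ~(Q xor n1) = ~(Q xor (S xor Q))
n3 = ~(n2 xor R) = ~((~(Q xor (S xor Q))) xor R)
n4 = n3 /\ n2 = (~((~(Q xor (S xor Q))) xor R)) /\ (~(Q xor (S xor Q)))

(~((~(Q xor (S xor Q))) xor R)) /\ (~(Q xor (S xor Q)))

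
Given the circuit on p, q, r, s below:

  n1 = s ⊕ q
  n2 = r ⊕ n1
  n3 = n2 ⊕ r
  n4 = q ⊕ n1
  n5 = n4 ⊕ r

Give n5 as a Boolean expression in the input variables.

(q ⊕ (s ⊕ q)) ⊕ r

n1 = s ⊕ q
n4 = q ⊕ n1 = q ⊕ (s ⊕ q)
n5 = n4 ⊕ r = (q ⊕ (s ⊕ q)) ⊕ r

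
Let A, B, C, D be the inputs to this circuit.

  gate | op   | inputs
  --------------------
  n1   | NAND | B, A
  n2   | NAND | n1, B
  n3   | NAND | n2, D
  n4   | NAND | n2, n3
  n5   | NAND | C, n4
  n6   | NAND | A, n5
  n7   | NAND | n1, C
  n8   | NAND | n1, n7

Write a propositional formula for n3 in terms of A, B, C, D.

((B NAND A) NAND B) NAND D

n1 = B NAND A
n2 = n1 NAND B = (B NAND A) NAND B
n3 = n2 NAND D = ((B NAND A) NAND B) NAND D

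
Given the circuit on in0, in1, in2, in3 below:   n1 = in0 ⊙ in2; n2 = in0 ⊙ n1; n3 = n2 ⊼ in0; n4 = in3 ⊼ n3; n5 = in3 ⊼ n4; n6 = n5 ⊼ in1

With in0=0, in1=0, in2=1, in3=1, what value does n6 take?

1

n1 = 0 ⊙ 1 = 0
n2 = 0 ⊙ 0 = 1
n3 = 1 ⊼ 0 = 1
n4 = 1 ⊼ 1 = 0
n5 = 1 ⊼ 0 = 1
n6 = 1 ⊼ 0 = 1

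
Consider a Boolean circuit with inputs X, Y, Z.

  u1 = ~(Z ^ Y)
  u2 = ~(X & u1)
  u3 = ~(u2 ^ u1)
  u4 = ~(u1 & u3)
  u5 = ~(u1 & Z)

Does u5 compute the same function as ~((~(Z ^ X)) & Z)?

No

u1 = ~(Z ^ Y)
u5 = ~(u1 & Z) = ~((~(Z ^ Y)) & Z)
At X=0, Y=1, Z=1: circuit gives 0, formula gives 1.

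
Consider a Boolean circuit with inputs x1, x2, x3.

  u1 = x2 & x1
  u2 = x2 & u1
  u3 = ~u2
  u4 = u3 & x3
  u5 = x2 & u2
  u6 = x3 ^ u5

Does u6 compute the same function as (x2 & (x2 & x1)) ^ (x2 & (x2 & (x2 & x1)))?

No

u1 = x2 & x1
u2 = x2 & u1 = x2 & (x2 & x1)
u5 = x2 & u2 = x2 & (x2 & (x2 & x1))
u6 = x3 ^ u5 = x3 ^ (x2 & (x2 & (x2 & x1)))
At x1=0, x2=0, x3=1: circuit gives 1, formula gives 0.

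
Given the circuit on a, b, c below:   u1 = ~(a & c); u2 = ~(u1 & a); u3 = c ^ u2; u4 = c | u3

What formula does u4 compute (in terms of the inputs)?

u1 = ~(a & c)
u2 = ~(u1 & a) = ~((~(a & c)) & a)
u3 = c ^ u2 = c ^ (~((~(a & c)) & a))
u4 = c | u3 = c | (c ^ (~((~(a & c)) & a)))

c | (c ^ (~((~(a & c)) & a)))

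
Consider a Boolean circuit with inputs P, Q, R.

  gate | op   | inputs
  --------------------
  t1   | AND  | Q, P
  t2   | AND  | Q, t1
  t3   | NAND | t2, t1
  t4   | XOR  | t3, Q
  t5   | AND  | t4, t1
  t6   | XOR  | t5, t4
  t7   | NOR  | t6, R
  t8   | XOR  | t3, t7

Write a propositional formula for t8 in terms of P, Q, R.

t1 = Q AND P
t2 = Q AND t1 = Q AND (Q AND P)
t3 = t2 NAND t1 = (Q AND (Q AND P)) NAND (Q AND P)
t4 = t3 XOR Q = ((Q AND (Q AND P)) NAND (Q AND P)) XOR Q
t5 = t4 AND t1 = (((Q AND (Q AND P)) NAND (Q AND P)) XOR Q) AND (Q AND P)
t6 = t5 XOR t4 = ((((Q AND (Q AND P)) NAND (Q AND P)) XOR Q) AND (Q AND P)) XOR (((Q AND (Q AND P)) NAND (Q AND P)) XOR Q)
t7 = t6 NOR R = (((((Q AND (Q AND P)) NAND (Q AND P)) XOR Q) AND (Q AND P)) XOR (((Q AND (Q AND P)) NAND (Q AND P)) XOR Q)) NOR R
t8 = t3 XOR t7 = ((Q AND (Q AND P)) NAND (Q AND P)) XOR ((((((Q AND (Q AND P)) NAND (Q AND P)) XOR Q) AND (Q AND P)) XOR (((Q AND (Q AND P)) NAND (Q AND P)) XOR Q)) NOR R)

((Q AND (Q AND P)) NAND (Q AND P)) XOR ((((((Q AND (Q AND P)) NAND (Q AND P)) XOR Q) AND (Q AND P)) XOR (((Q AND (Q AND P)) NAND (Q AND P)) XOR Q)) NOR R)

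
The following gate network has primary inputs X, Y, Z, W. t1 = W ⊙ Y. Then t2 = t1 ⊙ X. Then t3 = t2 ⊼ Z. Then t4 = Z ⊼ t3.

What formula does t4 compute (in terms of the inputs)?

t1 = W ⊙ Y
t2 = t1 ⊙ X = (W ⊙ Y) ⊙ X
t3 = t2 ⊼ Z = ((W ⊙ Y) ⊙ X) ⊼ Z
t4 = Z ⊼ t3 = Z ⊼ (((W ⊙ Y) ⊙ X) ⊼ Z)

Z ⊼ (((W ⊙ Y) ⊙ X) ⊼ Z)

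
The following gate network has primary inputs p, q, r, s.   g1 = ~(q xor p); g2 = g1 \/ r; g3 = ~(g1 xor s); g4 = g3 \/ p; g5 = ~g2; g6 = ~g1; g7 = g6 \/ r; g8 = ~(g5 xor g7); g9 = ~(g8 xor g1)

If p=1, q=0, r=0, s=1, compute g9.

g1 = ~(0 xor 1) = 0
g2 = 0 \/ 0 = 0
g5 = ~0 = 1
g6 = ~0 = 1
g7 = 1 \/ 0 = 1
g8 = ~(1 xor 1) = 1
g9 = ~(1 xor 0) = 0

0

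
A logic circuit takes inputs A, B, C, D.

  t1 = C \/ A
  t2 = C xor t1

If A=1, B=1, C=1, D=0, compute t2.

0

t1 = 1 \/ 1 = 1
t2 = 1 xor 1 = 0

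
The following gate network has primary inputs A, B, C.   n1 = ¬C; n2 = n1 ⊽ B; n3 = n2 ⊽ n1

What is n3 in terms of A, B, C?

(¬C ⊽ B) ⊽ ¬C

n1 = ¬C
n2 = n1 ⊽ B = ¬C ⊽ B
n3 = n2 ⊽ n1 = (¬C ⊽ B) ⊽ ¬C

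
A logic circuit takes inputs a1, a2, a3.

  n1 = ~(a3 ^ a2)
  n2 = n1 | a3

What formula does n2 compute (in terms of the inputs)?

n1 = ~(a3 ^ a2)
n2 = n1 | a3 = (~(a3 ^ a2)) | a3

(~(a3 ^ a2)) | a3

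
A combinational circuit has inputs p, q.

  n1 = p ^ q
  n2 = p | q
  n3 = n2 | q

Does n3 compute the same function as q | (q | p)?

Yes

n2 = p | q
n3 = n2 | q = (p | q) | q
At p=0, q=0: circuit gives 0, formula gives 0.
At p=0, q=1: circuit gives 1, formula gives 1.
Agrees on all 4 inputs.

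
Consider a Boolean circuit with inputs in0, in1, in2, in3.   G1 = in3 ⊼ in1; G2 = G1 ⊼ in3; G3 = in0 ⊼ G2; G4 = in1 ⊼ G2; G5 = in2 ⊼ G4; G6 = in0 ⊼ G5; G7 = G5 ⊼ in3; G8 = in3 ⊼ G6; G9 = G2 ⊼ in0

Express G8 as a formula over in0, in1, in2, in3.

in3 ⊼ (in0 ⊼ (in2 ⊼ (in1 ⊼ ((in3 ⊼ in1) ⊼ in3))))

G1 = in3 ⊼ in1
G2 = G1 ⊼ in3 = (in3 ⊼ in1) ⊼ in3
G4 = in1 ⊼ G2 = in1 ⊼ ((in3 ⊼ in1) ⊼ in3)
G5 = in2 ⊼ G4 = in2 ⊼ (in1 ⊼ ((in3 ⊼ in1) ⊼ in3))
G6 = in0 ⊼ G5 = in0 ⊼ (in2 ⊼ (in1 ⊼ ((in3 ⊼ in1) ⊼ in3)))
G8 = in3 ⊼ G6 = in3 ⊼ (in0 ⊼ (in2 ⊼ (in1 ⊼ ((in3 ⊼ in1) ⊼ in3))))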